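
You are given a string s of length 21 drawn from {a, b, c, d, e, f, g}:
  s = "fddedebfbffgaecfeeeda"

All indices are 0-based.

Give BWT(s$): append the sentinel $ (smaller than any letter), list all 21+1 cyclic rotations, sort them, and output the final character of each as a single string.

rank  rotation                last
    0  $fddedebfbffgaecfeeeda  a
    1  a$fddedebfbffgaecfeeed  d
    2  aecfeeeda$fddedebfbffg  g
    3  bfbffgaecfeeeda$fddede  e
    4  bffgaecfeeeda$fddedebf  f
    5  cfeeeda$fddedebfbffgae  e
    6  da$fddedebfbffgaecfeee  e
    7  ddedebfbffgaecfeeeda$f  f
    8  debfbffgaecfeeeda$fdde  e
    9  dedebfbffgaecfeeeda$fd  d
   10  ebfbffgaecfeeeda$fdded  d
   11  ecfeeeda$fddedebfbffga  a
   12  eda$fddedebfbffgaecfee  e
   13  edebfbffgaecfeeeda$fdd  d
   14  eeda$fddedebfbffgaecfe  e
   15  eeeda$fddedebfbffgaecf  f
   16  fbffgaecfeeeda$fddedeb  b
   17  fddedebfbffgaecfeeeda$  $
   18  feeeda$fddedebfbffgaec  c
   19  ffgaecfeeeda$fddedebfb  b
   20  fgaecfeeeda$fddedebfbf  f
   21  gaecfeeeda$fddedebfbff  f

adgefeefeddaedefb$cbff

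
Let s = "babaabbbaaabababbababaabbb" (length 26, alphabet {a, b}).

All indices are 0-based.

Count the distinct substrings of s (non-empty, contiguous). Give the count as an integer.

sorted suffixes:
  #0 SA[0]=8  'aaabababbababaabbb'
  #1 SA[1]=9  'aabababbababaabbb'
  #2 SA[2]=21  'aabbb'
  #3 SA[3]=3  'aabbbaaabababbababaabbb'
  #4 SA[4]=19  'abaabbb'
  #5 SA[5]=1  'abaabbbaaabababbababaabbb'
  #6 SA[6]=17  'ababaabbb'
  #7 SA[7]=10  'abababbababaabbb'
  #8 SA[8]=12  'ababbababaabbb'
  #9 SA[9]=14  'abbababaabbb'
  #10 SA[10]=22  'abbb'
  #11 SA[11]=4  'abbbaaabababbababaabbb'
  #12 SA[12]=25  'b'
  #13 SA[13]=7  'baaabababbababaabbb'
  #14 SA[14]=20  'baabbb'
  #15 SA[15]=2  'baabbbaaabababbababaabbb'
  #16 SA[16]=18  'babaabbb'
  #17 SA[17]=0  'babaabbbaaabababbababaabbb'
  #18 SA[18]=16  'bababaabbb'
  #19 SA[19]=11  'bababbababaabbb'
  #20 SA[20]=13  'babbababaabbb'
  #21 SA[21]=24  'bb'
  #22 SA[22]=6  'bbaaabababbababaabbb'
  #23 SA[23]=15  'bbababaabbb'
  #24 SA[24]=23  'bbb'
  #25 SA[25]=5  'bbbaaabababbababaabbb'

SA = [8, 9, 21, 3, 19, 1, 17, 10, 12, 14, 22, 4, 25, 7, 20, 2, 18, 0, 16, 11, 13, 24, 6, 15, 23, 5]
i: (SA[i-1],SA[i]) lcp shared
  1: (8,9) 2 'aa'
  2: (9,21) 3 'aab'
  3: (21,3) 5 'aabbb'
  4: (3,19) 1 'a'
  5: (19,1) 7 'abaabbb'
  6: (1,17) 3 'aba'
  7: (17,10) 5 'ababa'
  8: (10,12) 4 'abab'
  9: (12,14) 2 'ab'
  10: (14,22) 3 'abb'
  11: (22,4) 4 'abbb'
  12: (4,25) 0 ''
  13: (25,7) 1 'b'
  14: (7,20) 3 'baa'
  15: (20,2) 6 'baabbb'
  16: (2,18) 2 'ba'
  17: (18,0) 8 'babaabbb'
  18: (0,16) 4 'baba'
  19: (16,11) 5 'babab'
  20: (11,13) 3 'bab'
  21: (13,24) 1 'b'
  22: (24,6) 2 'bb'
  23: (6,15) 3 'bba'
  24: (15,23) 2 'bb'
  25: (23,5) 3 'bbb'

n(n+1)/2 = 26·27/2 = 351
Σ LCP = 0 + 2 + 3 + 5 + 1 + 7 + 3 + 5 + 4 + 2 + 3 + 4 + 0 + 1 + 3 + 6 + 2 + 8 + 4 + 5 + 3 + 1 + 2 + 3 + 2 + 3 = 82
distinct = 351 − 82 = 269

269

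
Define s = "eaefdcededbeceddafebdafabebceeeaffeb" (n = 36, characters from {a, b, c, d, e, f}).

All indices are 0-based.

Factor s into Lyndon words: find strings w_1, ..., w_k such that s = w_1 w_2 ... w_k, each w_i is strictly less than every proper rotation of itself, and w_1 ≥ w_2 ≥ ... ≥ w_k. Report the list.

emit factor 1: 'e' (i=0, period=1)
emit factor 2: 'aefdcededbeceddafebdaf' (i=1, period=22)
emit factor 3: 'abebceeeaffeb' (i=23, period=13)

["e", "aefdcededbeceddafebdaf", "abebceeeaffeb"]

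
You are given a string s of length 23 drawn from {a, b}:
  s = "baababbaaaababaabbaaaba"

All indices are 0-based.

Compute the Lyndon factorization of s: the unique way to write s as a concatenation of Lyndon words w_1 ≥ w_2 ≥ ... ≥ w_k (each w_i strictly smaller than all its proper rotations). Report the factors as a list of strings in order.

["b", "aababb", "aaaababaabbaaab", "a"]

emit factor 1: 'b' (i=0, period=1)
emit factor 2: 'aababb' (i=1, period=6)
emit factor 3: 'aaaababaabbaaab' (i=7, period=15)
emit factor 4: 'a' (i=22, period=1)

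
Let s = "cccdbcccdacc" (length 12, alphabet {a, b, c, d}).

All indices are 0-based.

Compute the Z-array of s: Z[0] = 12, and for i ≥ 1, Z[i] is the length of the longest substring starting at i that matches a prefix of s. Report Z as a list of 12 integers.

[12, 2, 1, 0, 0, 4, 2, 1, 0, 0, 2, 1]

Z[0]=12
i=1: i≥r, start 0; Z[1]=2 grow→box=[1,3)
i=2: min(r-i=1, Z[1]=2)=1; Z[2]=1
i=3: i≥r, start 0; Z[3]=0
i=4: i≥r, start 0; Z[4]=0
i=5: i≥r, start 0; Z[5]=4 grow→box=[5,9)
i=6: min(r-i=3, Z[1]=2)=2; Z[6]=2
i=7: min(r-i=2, Z[2]=1)=1; Z[7]=1
i=8: min(r-i=1, Z[3]=0)=0; Z[8]=0
i=9: i≥r, start 0; Z[9]=0
i=10: i≥r, start 0; Z[10]=2 grow→box=[10,12)
i=11: min(r-i=1, Z[1]=2)=1; Z[11]=1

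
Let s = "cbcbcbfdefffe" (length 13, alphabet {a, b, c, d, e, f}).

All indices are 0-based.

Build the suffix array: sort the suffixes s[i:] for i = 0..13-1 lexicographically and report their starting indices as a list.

[1, 3, 5, 0, 2, 4, 7, 12, 8, 6, 11, 10, 9]

sorted suffixes:
  #0 SA[0]=1  'bcbcbfdefffe'
  #1 SA[1]=3  'bcbfdefffe'
  #2 SA[2]=5  'bfdefffe'
  #3 SA[3]=0  'cbcbcbfdefffe'
  #4 SA[4]=2  'cbcbfdefffe'
  #5 SA[5]=4  'cbfdefffe'
  #6 SA[6]=7  'defffe'
  #7 SA[7]=12  'e'
  #8 SA[8]=8  'efffe'
  #9 SA[9]=6  'fdefffe'
  #10 SA[10]=11  'fe'
  #11 SA[11]=10  'ffe'
  #12 SA[12]=9  'fffe'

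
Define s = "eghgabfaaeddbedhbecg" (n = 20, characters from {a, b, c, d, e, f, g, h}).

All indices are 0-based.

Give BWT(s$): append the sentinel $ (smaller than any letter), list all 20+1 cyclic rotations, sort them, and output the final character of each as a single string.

gfgahdaedeebab$bchedg

rank  rotation               last
    0  $eghgabfaaeddbedhbecg  g
    1  aaeddbedhbecg$eghgabf  f
    2  abfaaeddbedhbecg$eghg  g
    3  aeddbedhbecg$eghgabfa  a
    4  becg$eghgabfaaeddbedh  h
    5  bedhbecg$eghgabfaaedd  d
    6  bfaaeddbedhbecg$eghga  a
    7  cg$eghgabfaaeddbedhbe  e
    8  dbedhbecg$eghgabfaaed  d
    9  ddbedhbecg$eghgabfaae  e
   10  dhbecg$eghgabfaaeddbe  e
   11  ecg$eghgabfaaeddbedhb  b
   12  eddbedhbecg$eghgabfaa  a
   13  edhbecg$eghgabfaaeddb  b
   14  eghgabfaaeddbedhbecg$  $
   15  faaeddbedhbecg$eghgab  b
   16  g$eghgabfaaeddbedhbec  c
   17  gabfaaeddbedhbecg$egh  h
   18  ghgabfaaeddbedhbecg$e  e
   19  hbecg$eghgabfaaeddbed  d
   20  hgabfaaeddbedhbecg$eg  g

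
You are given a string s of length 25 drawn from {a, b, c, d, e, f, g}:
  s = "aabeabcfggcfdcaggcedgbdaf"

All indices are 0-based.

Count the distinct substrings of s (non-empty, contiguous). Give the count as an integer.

rank→(start, suffix):
  0 → (0, 'aabeabcfggcfdcaggcedgbdaf')
  1 → (4, 'abcfggcfdcaggcedgbdaf')
  2 → (1, 'abeabcfggcfdcaggcedgbdaf')
  3 → (23, 'af')
  4 → (14, 'aggcedgbdaf')
  5 → (5, 'bcfggcfdcaggcedgbdaf')
  6 → (21, 'bdaf')
  7 → (2, 'beabcfggcfdcaggcedgbdaf')
  8 → (13, 'caggcedgbdaf')
  9 → (17, 'cedgbdaf')
  10 → (10, 'cfdcaggcedgbdaf')
  11 → (6, 'cfggcfdcaggcedgbdaf')
  12 → (22, 'daf')
  13 → (12, 'dcaggcedgbdaf')
  14 → (19, 'dgbdaf')
  15 → (3, 'eabcfggcfdcaggcedgbdaf')
  16 → (18, 'edgbdaf')
  17 → (24, 'f')
  18 → (11, 'fdcaggcedgbdaf')
  19 → (7, 'fggcfdcaggcedgbdaf')
  20 → (20, 'gbdaf')
  21 → (16, 'gcedgbdaf')
  22 → (9, 'gcfdcaggcedgbdaf')
  23 → (15, 'ggcedgbdaf')
  24 → (8, 'ggcfdcaggcedgbdaf')

SA = [0, 4, 1, 23, 14, 5, 21, 2, 13, 17, 10, 6, 22, 12, 19, 3, 18, 24, 11, 7, 20, 16, 9, 15, 8]
rank  pair      lcp
   1  s[0:],s[4:]  1  'a'
   2  s[4:],s[1:]  2  'ab'
   3  s[1:],s[23:]  1  'a'
   4  s[23:],s[14:]  1  'a'
   5  s[14:],s[5:]  0  ''
   6  s[5:],s[21:]  1  'b'
   7  s[21:],s[2:]  1  'b'
   8  s[2:],s[13:]  0  ''
   9  s[13:],s[17:]  1  'c'
  10  s[17:],s[10:]  1  'c'
  11  s[10:],s[6:]  2  'cf'
  12  s[6:],s[22:]  0  ''
  13  s[22:],s[12:]  1  'd'
  14  s[12:],s[19:]  1  'd'
  15  s[19:],s[3:]  0  ''
  16  s[3:],s[18:]  1  'e'
  17  s[18:],s[24:]  0  ''
  18  s[24:],s[11:]  1  'f'
  19  s[11:],s[7:]  1  'f'
  20  s[7:],s[20:]  0  ''
  21  s[20:],s[16:]  1  'g'
  22  s[16:],s[9:]  2  'gc'
  23  s[9:],s[15:]  1  'g'
  24  s[15:],s[8:]  3  'ggc'

n(n+1)/2 = 25·26/2 = 325
Σ LCP = 0 + 1 + 2 + 1 + 1 + 0 + 1 + 1 + 0 + 1 + 1 + 2 + 0 + 1 + 1 + 0 + 1 + 0 + 1 + 1 + 0 + 1 + 2 + 1 + 3 = 23
distinct = 325 − 23 = 302

302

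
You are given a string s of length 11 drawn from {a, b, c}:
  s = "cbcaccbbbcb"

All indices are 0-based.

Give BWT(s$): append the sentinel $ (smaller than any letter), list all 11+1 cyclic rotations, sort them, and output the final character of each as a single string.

rank  rotation      last
    0  $cbcaccbbbcb  b
    1  accbbbcb$cbc  c
    2  b$cbcaccbbbc  c
    3  bbbcb$cbcacc  c
    4  bbcb$cbcaccb  b
    5  bcaccbbbcb$c  c
    6  bcb$cbcaccbb  b
    7  caccbbbcb$cb  b
    8  cb$cbcaccbbb  b
    9  cbbbcb$cbcac  c
   10  cbcaccbbbcb$  $
   11  ccbbbcb$cbca  a

bcccbcbbbc$a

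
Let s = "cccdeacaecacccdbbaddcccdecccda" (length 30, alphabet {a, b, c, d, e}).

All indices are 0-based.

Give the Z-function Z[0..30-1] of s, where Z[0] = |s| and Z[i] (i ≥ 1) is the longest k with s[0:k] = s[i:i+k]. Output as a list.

Z[0]=30
i=1: i≥r, start 0; Z[1]=2 grow→box=[1,3)
i=2: min(r-i=1, Z[1]=2)=1; Z[2]=1
i=3: i≥r, start 0; Z[3]=0
i=4: i≥r, start 0; Z[4]=0
i=5: i≥r, start 0; Z[5]=0
i=6: i≥r, start 0; Z[6]=1 grow→box=[6,7)
i=7: i≥r, start 0; Z[7]=0
i=8: i≥r, start 0; Z[8]=0
i=9: i≥r, start 0; Z[9]=1 grow→box=[9,10)
i=10: i≥r, start 0; Z[10]=0
i=11: i≥r, start 0; Z[11]=4 grow→box=[11,15)
i=12: min(r-i=3, Z[1]=2)=2; Z[12]=2
i=13: min(r-i=2, Z[2]=1)=1; Z[13]=1
i=14: min(r-i=1, Z[3]=0)=0; Z[14]=0
i=15: i≥r, start 0; Z[15]=0
i=16: i≥r, start 0; Z[16]=0
i=17: i≥r, start 0; Z[17]=0
i=18: i≥r, start 0; Z[18]=0
i=19: i≥r, start 0; Z[19]=0
i=20: i≥r, start 0; Z[20]=5 grow→box=[20,25)
i=21: min(r-i=4, Z[1]=2)=2; Z[21]=2
i=22: min(r-i=3, Z[2]=1)=1; Z[22]=1
i=23: min(r-i=2, Z[3]=0)=0; Z[23]=0
i=24: min(r-i=1, Z[4]=0)=0; Z[24]=0
i=25: i≥r, start 0; Z[25]=4 grow→box=[25,29)
i=26: min(r-i=3, Z[1]=2)=2; Z[26]=2
i=27: min(r-i=2, Z[2]=1)=1; Z[27]=1
i=28: min(r-i=1, Z[3]=0)=0; Z[28]=0
i=29: i≥r, start 0; Z[29]=0

[30, 2, 1, 0, 0, 0, 1, 0, 0, 1, 0, 4, 2, 1, 0, 0, 0, 0, 0, 0, 5, 2, 1, 0, 0, 4, 2, 1, 0, 0]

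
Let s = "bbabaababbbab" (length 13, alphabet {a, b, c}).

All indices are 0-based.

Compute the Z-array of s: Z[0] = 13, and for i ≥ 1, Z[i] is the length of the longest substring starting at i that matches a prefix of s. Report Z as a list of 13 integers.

[13, 1, 0, 1, 0, 0, 1, 0, 2, 4, 1, 0, 1]

Z[0]=13
i=1: fresh scan; Z[1]=1 scan→box=[1,2)
i=2: fresh scan; Z[2]=0
i=3: fresh scan; Z[3]=1 scan→box=[3,4)
i=4: fresh scan; Z[4]=0
i=5: fresh scan; Z[5]=0
i=6: fresh scan; Z[6]=1 scan→box=[6,7)
i=7: fresh scan; Z[7]=0
i=8: fresh scan; Z[8]=2 scan→box=[8,10)
i=9: min(r-i=1, Z[1]=1)=1; Z[9]=4 scan→box=[9,13)
i=10: min(r-i=3, Z[1]=1)=1; Z[10]=1
i=11: min(r-i=2, Z[2]=0)=0; Z[11]=0
i=12: min(r-i=1, Z[3]=1)=1; Z[12]=1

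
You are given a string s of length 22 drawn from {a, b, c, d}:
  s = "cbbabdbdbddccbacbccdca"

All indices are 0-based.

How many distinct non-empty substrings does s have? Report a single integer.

224

rank→(start, suffix):
  0 → (21, 'a')
  1 → (3, 'abdbdbddccbacbccdca')
  2 → (14, 'acbccdca')
  3 → (2, 'babdbdbddccbacbccdca')
  4 → (13, 'bacbccdca')
  5 → (1, 'bbabdbdbddccbacbccdca')
  6 → (16, 'bccdca')
  7 → (4, 'bdbdbddccbacbccdca')
  8 → (6, 'bdbddccbacbccdca')
  9 → (8, 'bddccbacbccdca')
  10 → (20, 'ca')
  11 → (12, 'cbacbccdca')
  12 → (0, 'cbbabdbdbddccbacbccdca')
  13 → (15, 'cbccdca')
  14 → (11, 'ccbacbccdca')
  15 → (17, 'ccdca')
  16 → (18, 'cdca')
  17 → (5, 'dbdbddccbacbccdca')
  18 → (7, 'dbddccbacbccdca')
  19 → (19, 'dca')
  20 → (10, 'dccbacbccdca')
  21 → (9, 'ddccbacbccdca')

SA = [21, 3, 14, 2, 13, 1, 16, 4, 6, 8, 20, 12, 0, 15, 11, 17, 18, 5, 7, 19, 10, 9]
[i] adj suffixes → lcp
  [1] 21/3 → 1 ('a')
  [2] 3/14 → 1 ('a')
  [3] 14/2 → 0 ('')
  [4] 2/13 → 2 ('ba')
  [5] 13/1 → 1 ('b')
  [6] 1/16 → 1 ('b')
  [7] 16/4 → 1 ('b')
  [8] 4/6 → 4 ('bdbd')
  [9] 6/8 → 2 ('bd')
  [10] 8/20 → 0 ('')
  [11] 20/12 → 1 ('c')
  [12] 12/0 → 2 ('cb')
  [13] 0/15 → 2 ('cb')
  [14] 15/11 → 1 ('c')
  [15] 11/17 → 2 ('cc')
  [16] 17/18 → 1 ('c')
  [17] 18/5 → 0 ('')
  [18] 5/7 → 3 ('dbd')
  [19] 7/19 → 1 ('d')
  [20] 19/10 → 2 ('dc')
  [21] 10/9 → 1 ('d')

n(n+1)/2 = 22·23/2 = 253
Σ LCP = 0 + 1 + 1 + 0 + 2 + 1 + 1 + 1 + 4 + 2 + 0 + 1 + 2 + 2 + 1 + 2 + 1 + 0 + 3 + 1 + 2 + 1 = 29
distinct = 253 − 29 = 224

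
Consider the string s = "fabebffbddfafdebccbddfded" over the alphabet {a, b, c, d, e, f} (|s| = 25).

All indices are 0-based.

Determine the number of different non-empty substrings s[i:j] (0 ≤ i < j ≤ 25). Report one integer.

rank | idx | suffix
   0 |   1 | abebffbddfafdebccbddfded
   1 |  11 | afdebccbddfded
   2 |  15 | bccbddfded
   3 |   7 | bddfafdebccbddfded
   4 |  18 | bddfded
   5 |   2 | bebffbddfafdebccbddfded
   6 |   4 | bffbddfafdebccbddfded
   7 |  17 | cbddfded
   8 |  16 | ccbddfded
   9 |  24 | d
  10 |   8 | ddfafdebccbddfded
  11 |  19 | ddfded
  12 |  13 | debccbddfded
  13 |  22 | ded
  14 |   9 | dfafdebccbddfded
  15 |  20 | dfded
  16 |  14 | ebccbddfded
  17 |   3 | ebffbddfafdebccbddfded
  18 |  23 | ed
  19 |   0 | fabebffbddfafdebccbddfded
  20 |  10 | fafdebccbddfded
  21 |   6 | fbddfafdebccbddfded
  22 |  12 | fdebccbddfded
  23 |  21 | fded
  24 |   5 | ffbddfafdebccbddfded

SA = [1, 11, 15, 7, 18, 2, 4, 17, 16, 24, 8, 19, 13, 22, 9, 20, 14, 3, 23, 0, 10, 6, 12, 21, 5]
rank  pair      lcp
   1  s[1:],s[11:]  1  'a'
   2  s[11:],s[15:]  0  ''
   3  s[15:],s[7:]  1  'b'
   4  s[7:],s[18:]  4  'bddf'
   5  s[18:],s[2:]  1  'b'
   6  s[2:],s[4:]  1  'b'
   7  s[4:],s[17:]  0  ''
   8  s[17:],s[16:]  1  'c'
   9  s[16:],s[24:]  0  ''
  10  s[24:],s[8:]  1  'd'
  11  s[8:],s[19:]  3  'ddf'
  12  s[19:],s[13:]  1  'd'
  13  s[13:],s[22:]  2  'de'
  14  s[22:],s[9:]  1  'd'
  15  s[9:],s[20:]  2  'df'
  16  s[20:],s[14:]  0  ''
  17  s[14:],s[3:]  2  'eb'
  18  s[3:],s[23:]  1  'e'
  19  s[23:],s[0:]  0  ''
  20  s[0:],s[10:]  2  'fa'
  21  s[10:],s[6:]  1  'f'
  22  s[6:],s[12:]  1  'f'
  23  s[12:],s[21:]  3  'fde'
  24  s[21:],s[5:]  1  'f'

n(n+1)/2 = 25·26/2 = 325
Σ LCP = 0 + 1 + 0 + 1 + 4 + 1 + 1 + 0 + 1 + 0 + 1 + 3 + 1 + 2 + 1 + 2 + 0 + 2 + 1 + 0 + 2 + 1 + 1 + 3 + 1 = 30
distinct = 325 − 30 = 295

295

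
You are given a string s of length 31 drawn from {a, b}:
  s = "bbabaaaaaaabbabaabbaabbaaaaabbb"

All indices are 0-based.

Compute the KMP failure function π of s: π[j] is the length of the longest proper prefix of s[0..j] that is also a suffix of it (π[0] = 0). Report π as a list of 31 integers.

π[0] = 0
j=1 s[j]='b': π[1]=1 (border 'b')
j=2 s[j]='a': k: 1→0; π[2]=0 (border '')
j=3 s[j]='b': π[3]=1 (border 'b')
j=4 s[j]='a': k: 1→0; π[4]=0 (border '')
j=5 s[j]='a': π[5]=0 (border '')
j=6 s[j]='a': π[6]=0 (border '')
j=7 s[j]='a': π[7]=0 (border '')
j=8 s[j]='a': π[8]=0 (border '')
j=9 s[j]='a': π[9]=0 (border '')
j=10 s[j]='a': π[10]=0 (border '')
j=11 s[j]='b': π[11]=1 (border 'b')
j=12 s[j]='b': π[12]=2 (border 'bb')
j=13 s[j]='a': π[13]=3 (border 'bba')
j=14 s[j]='b': π[14]=4 (border 'bbab')
j=15 s[j]='a': π[15]=5 (border 'bbaba')
j=16 s[j]='a': π[16]=6 (border 'bbabaa')
j=17 s[j]='b': k: 6→0; π[17]=1 (border 'b')
j=18 s[j]='b': π[18]=2 (border 'bb')
j=19 s[j]='a': π[19]=3 (border 'bba')
j=20 s[j]='a': k: 3→0; π[20]=0 (border '')
j=21 s[j]='b': π[21]=1 (border 'b')
j=22 s[j]='b': π[22]=2 (border 'bb')
j=23 s[j]='a': π[23]=3 (border 'bba')
j=24 s[j]='a': k: 3→0; π[24]=0 (border '')
j=25 s[j]='a': π[25]=0 (border '')
j=26 s[j]='a': π[26]=0 (border '')
j=27 s[j]='a': π[27]=0 (border '')
j=28 s[j]='b': π[28]=1 (border 'b')
j=29 s[j]='b': π[29]=2 (border 'bb')
j=30 s[j]='b': k: 2→1; π[30]=2 (border 'bb')

[0, 1, 0, 1, 0, 0, 0, 0, 0, 0, 0, 1, 2, 3, 4, 5, 6, 1, 2, 3, 0, 1, 2, 3, 0, 0, 0, 0, 1, 2, 2]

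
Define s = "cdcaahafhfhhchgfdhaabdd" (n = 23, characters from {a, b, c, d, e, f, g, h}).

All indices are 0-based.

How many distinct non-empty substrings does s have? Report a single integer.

257

rank→(start, suffix):
  0 → (18, 'aabdd')
  1 → (3, 'aahafhfhhchgfdhaabdd')
  2 → (19, 'abdd')
  3 → (6, 'afhfhhchgfdhaabdd')
  4 → (4, 'ahafhfhhchgfdhaabdd')
  5 → (20, 'bdd')
  6 → (2, 'caahafhfhhchgfdhaabdd')
  7 → (0, 'cdcaahafhfhhchgfdhaabdd')
  8 → (12, 'chgfdhaabdd')
  9 → (22, 'd')
  10 → (1, 'dcaahafhfhhchgfdhaabdd')
  11 → (21, 'dd')
  12 → (16, 'dhaabdd')
  13 → (15, 'fdhaabdd')
  14 → (7, 'fhfhhchgfdhaabdd')
  15 → (9, 'fhhchgfdhaabdd')
  16 → (14, 'gfdhaabdd')
  17 → (17, 'haabdd')
  18 → (5, 'hafhfhhchgfdhaabdd')
  19 → (11, 'hchgfdhaabdd')
  20 → (8, 'hfhhchgfdhaabdd')
  21 → (13, 'hgfdhaabdd')
  22 → (10, 'hhchgfdhaabdd')

SA = [18, 3, 19, 6, 4, 20, 2, 0, 12, 22, 1, 21, 16, 15, 7, 9, 14, 17, 5, 11, 8, 13, 10]
i: (SA[i-1],SA[i]) lcp shared
  1: (18,3) 2 'aa'
  2: (3,19) 1 'a'
  3: (19,6) 1 'a'
  4: (6,4) 1 'a'
  5: (4,20) 0 ''
  6: (20,2) 0 ''
  7: (2,0) 1 'c'
  8: (0,12) 1 'c'
  9: (12,22) 0 ''
  10: (22,1) 1 'd'
  11: (1,21) 1 'd'
  12: (21,16) 1 'd'
  13: (16,15) 0 ''
  14: (15,7) 1 'f'
  15: (7,9) 2 'fh'
  16: (9,14) 0 ''
  17: (14,17) 0 ''
  18: (17,5) 2 'ha'
  19: (5,11) 1 'h'
  20: (11,8) 1 'h'
  21: (8,13) 1 'h'
  22: (13,10) 1 'h'

n(n+1)/2 = 23·24/2 = 276
Σ LCP = 0 + 2 + 1 + 1 + 1 + 0 + 0 + 1 + 1 + 0 + 1 + 1 + 1 + 0 + 1 + 2 + 0 + 0 + 2 + 1 + 1 + 1 + 1 = 19
distinct = 276 − 19 = 257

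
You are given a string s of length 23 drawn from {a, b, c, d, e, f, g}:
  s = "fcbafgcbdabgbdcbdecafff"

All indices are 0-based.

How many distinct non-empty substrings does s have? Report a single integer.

sorted suffixes:
  #0 SA[0]=9  'abgbdcbdecafff'
  #1 SA[1]=19  'afff'
  #2 SA[2]=3  'afgcbdabgbdcbdecafff'
  #3 SA[3]=2  'bafgcbdabgbdcbdecafff'
  #4 SA[4]=7  'bdabgbdcbdecafff'
  #5 SA[5]=12  'bdcbdecafff'
  #6 SA[6]=15  'bdecafff'
  #7 SA[7]=10  'bgbdcbdecafff'
  #8 SA[8]=18  'cafff'
  #9 SA[9]=1  'cbafgcbdabgbdcbdecafff'
  #10 SA[10]=6  'cbdabgbdcbdecafff'
  #11 SA[11]=14  'cbdecafff'
  #12 SA[12]=8  'dabgbdcbdecafff'
  #13 SA[13]=13  'dcbdecafff'
  #14 SA[14]=16  'decafff'
  #15 SA[15]=17  'ecafff'
  #16 SA[16]=22  'f'
  #17 SA[17]=0  'fcbafgcbdabgbdcbdecafff'
  #18 SA[18]=21  'ff'
  #19 SA[19]=20  'fff'
  #20 SA[20]=4  'fgcbdabgbdcbdecafff'
  #21 SA[21]=11  'gbdcbdecafff'
  #22 SA[22]=5  'gcbdabgbdcbdecafff'

SA = [9, 19, 3, 2, 7, 12, 15, 10, 18, 1, 6, 14, 8, 13, 16, 17, 22, 0, 21, 20, 4, 11, 5]
[i] adj suffixes → lcp
  [1] 9/19 → 1 ('a')
  [2] 19/3 → 2 ('af')
  [3] 3/2 → 0 ('')
  [4] 2/7 → 1 ('b')
  [5] 7/12 → 2 ('bd')
  [6] 12/15 → 2 ('bd')
  [7] 15/10 → 1 ('b')
  [8] 10/18 → 0 ('')
  [9] 18/1 → 1 ('c')
  [10] 1/6 → 2 ('cb')
  [11] 6/14 → 3 ('cbd')
  [12] 14/8 → 0 ('')
  [13] 8/13 → 1 ('d')
  [14] 13/16 → 1 ('d')
  [15] 16/17 → 0 ('')
  [16] 17/22 → 0 ('')
  [17] 22/0 → 1 ('f')
  [18] 0/21 → 1 ('f')
  [19] 21/20 → 2 ('ff')
  [20] 20/4 → 1 ('f')
  [21] 4/11 → 0 ('')
  [22] 11/5 → 1 ('g')

n(n+1)/2 = 23·24/2 = 276
Σ LCP = 0 + 1 + 2 + 0 + 1 + 2 + 2 + 1 + 0 + 1 + 2 + 3 + 0 + 1 + 1 + 0 + 0 + 1 + 1 + 2 + 1 + 0 + 1 = 23
distinct = 276 − 23 = 253

253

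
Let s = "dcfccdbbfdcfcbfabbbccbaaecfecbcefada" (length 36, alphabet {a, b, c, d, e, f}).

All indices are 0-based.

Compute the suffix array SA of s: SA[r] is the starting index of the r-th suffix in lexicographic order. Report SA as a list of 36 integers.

rank→(start, suffix):
  0 → (35, 'a')
  1 → (22, 'aaecfecbcefada')
  2 → (15, 'abbbccbaaecfecbcefada')
  3 → (33, 'ada')
  4 → (23, 'aecfecbcefada')
  5 → (21, 'baaecfecbcefada')
  6 → (16, 'bbbccbaaecfecbcefada')
  7 → (17, 'bbccbaaecfecbcefada')
  8 → (6, 'bbfdcfcbfabbbccbaaecfecbcefada')
  9 → (18, 'bccbaaecfecbcefada')
  10 → (29, 'bcefada')
  11 → (13, 'bfabbbccbaaecfecbcefada')
  12 → (7, 'bfdcfcbfabbbccbaaecfecbcefada')
  13 → (20, 'cbaaecfecbcefada')
  14 → (28, 'cbcefada')
  15 → (12, 'cbfabbbccbaaecfecbcefada')
  16 → (19, 'ccbaaecfecbcefada')
  17 → (3, 'ccdbbfdcfcbfabbbccbaaecfecbcefada')
  18 → (4, 'cdbbfdcfcbfabbbccbaaecfecbcefada')
  19 → (30, 'cefada')
  20 → (10, 'cfcbfabbbccbaaecfecbcefada')
  21 → (1, 'cfccdbbfdcfcbfabbbccbaaecfecbcefada')
  22 → (25, 'cfecbcefada')
  23 → (34, 'da')
  24 → (5, 'dbbfdcfcbfabbbccbaaecfecbcefada')
  25 → (9, 'dcfcbfabbbccbaaecfecbcefada')
  26 → (0, 'dcfccdbbfdcfcbfabbbccbaaecfecbcefada')
  27 → (27, 'ecbcefada')
  28 → (24, 'ecfecbcefada')
  29 → (31, 'efada')
  30 → (14, 'fabbbccbaaecfecbcefada')
  31 → (32, 'fada')
  32 → (11, 'fcbfabbbccbaaecfecbcefada')
  33 → (2, 'fccdbbfdcfcbfabbbccbaaecfecbcefada')
  34 → (8, 'fdcfcbfabbbccbaaecfecbcefada')
  35 → (26, 'fecbcefada')

[35, 22, 15, 33, 23, 21, 16, 17, 6, 18, 29, 13, 7, 20, 28, 12, 19, 3, 4, 30, 10, 1, 25, 34, 5, 9, 0, 27, 24, 31, 14, 32, 11, 2, 8, 26]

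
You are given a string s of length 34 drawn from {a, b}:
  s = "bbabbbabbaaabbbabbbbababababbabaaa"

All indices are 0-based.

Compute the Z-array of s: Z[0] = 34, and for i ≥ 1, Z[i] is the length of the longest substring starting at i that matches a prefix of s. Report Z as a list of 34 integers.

Z[0]=34
i=1: fresh scan; Z[1]=1 grow→box=[1,2)
i=2: fresh scan; Z[2]=0
i=3: fresh scan; Z[3]=2 grow→box=[3,5)
i=4: min(r-i=1, Z[1]=1)=1; Z[4]=5 grow→box=[4,9)
i=5: min(r-i=4, Z[1]=1)=1; Z[5]=1
i=6: min(r-i=3, Z[2]=0)=0; Z[6]=0
i=7: min(r-i=2, Z[3]=2)=2; Z[7]=3 grow→box=[7,10)
i=8: min(r-i=2, Z[1]=1)=1; Z[8]=1
i=9: min(r-i=1, Z[2]=0)=0; Z[9]=0
i=10: fresh scan; Z[10]=0
i=11: fresh scan; Z[11]=0
i=12: fresh scan; Z[12]=2 grow→box=[12,14)
i=13: min(r-i=1, Z[1]=1)=1; Z[13]=6 grow→box=[13,19)
i=14: min(r-i=5, Z[1]=1)=1; Z[14]=1
i=15: min(r-i=4, Z[2]=0)=0; Z[15]=0
i=16: min(r-i=3, Z[3]=2)=2; Z[16]=2
i=17: min(r-i=2, Z[4]=5)=2; Z[17]=2
i=18: min(r-i=1, Z[5]=1)=1; Z[18]=4 grow→box=[18,22)
i=19: min(r-i=3, Z[1]=1)=1; Z[19]=1
i=20: min(r-i=2, Z[2]=0)=0; Z[20]=0
i=21: min(r-i=1, Z[3]=2)=1; Z[21]=1
i=22: fresh scan; Z[22]=0
i=23: fresh scan; Z[23]=1 grow→box=[23,24)
i=24: fresh scan; Z[24]=0
i=25: fresh scan; Z[25]=1 grow→box=[25,26)
i=26: fresh scan; Z[26]=0
i=27: fresh scan; Z[27]=4 grow→box=[27,31)
i=28: min(r-i=3, Z[1]=1)=1; Z[28]=1
i=29: min(r-i=2, Z[2]=0)=0; Z[29]=0
i=30: min(r-i=1, Z[3]=2)=1; Z[30]=1
i=31: fresh scan; Z[31]=0
i=32: fresh scan; Z[32]=0
i=33: fresh scan; Z[33]=0

[34, 1, 0, 2, 5, 1, 0, 3, 1, 0, 0, 0, 2, 6, 1, 0, 2, 2, 4, 1, 0, 1, 0, 1, 0, 1, 0, 4, 1, 0, 1, 0, 0, 0]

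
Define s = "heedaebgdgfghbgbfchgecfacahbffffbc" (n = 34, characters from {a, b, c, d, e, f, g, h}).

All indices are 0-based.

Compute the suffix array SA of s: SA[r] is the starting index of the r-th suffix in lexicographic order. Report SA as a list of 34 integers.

sorted suffixes:
  #0 SA[0]=23  'acahbffffbc'
  #1 SA[1]=4  'aebgdgfghbgbfchgecfacahbffffbc'
  #2 SA[2]=25  'ahbffffbc'
  #3 SA[3]=32  'bc'
  #4 SA[4]=15  'bfchgecfacahbffffbc'
  #5 SA[5]=27  'bffffbc'
  #6 SA[6]=13  'bgbfchgecfacahbffffbc'
  #7 SA[7]=6  'bgdgfghbgbfchgecfacahbffffbc'
  #8 SA[8]=33  'c'
  #9 SA[9]=24  'cahbffffbc'
  #10 SA[10]=21  'cfacahbffffbc'
  #11 SA[11]=17  'chgecfacahbffffbc'
  #12 SA[12]=3  'daebgdgfghbgbfchgecfacahbffffbc'
  #13 SA[13]=8  'dgfghbgbfchgecfacahbffffbc'
  #14 SA[14]=5  'ebgdgfghbgbfchgecfacahbffffbc'
  #15 SA[15]=20  'ecfacahbffffbc'
  #16 SA[16]=2  'edaebgdgfghbgbfchgecfacahbffffbc'
  #17 SA[17]=1  'eedaebgdgfghbgbfchgecfacahbffffbc'
  #18 SA[18]=22  'facahbffffbc'
  #19 SA[19]=31  'fbc'
  #20 SA[20]=16  'fchgecfacahbffffbc'
  #21 SA[21]=30  'ffbc'
  #22 SA[22]=29  'fffbc'
  #23 SA[23]=28  'ffffbc'
  #24 SA[24]=10  'fghbgbfchgecfacahbffffbc'
  #25 SA[25]=14  'gbfchgecfacahbffffbc'
  #26 SA[26]=7  'gdgfghbgbfchgecfacahbffffbc'
  #27 SA[27]=19  'gecfacahbffffbc'
  #28 SA[28]=9  'gfghbgbfchgecfacahbffffbc'
  #29 SA[29]=11  'ghbgbfchgecfacahbffffbc'
  #30 SA[30]=26  'hbffffbc'
  #31 SA[31]=12  'hbgbfchgecfacahbffffbc'
  #32 SA[32]=0  'heedaebgdgfghbgbfchgecfacahbffffbc'
  #33 SA[33]=18  'hgecfacahbffffbc'

[23, 4, 25, 32, 15, 27, 13, 6, 33, 24, 21, 17, 3, 8, 5, 20, 2, 1, 22, 31, 16, 30, 29, 28, 10, 14, 7, 19, 9, 11, 26, 12, 0, 18]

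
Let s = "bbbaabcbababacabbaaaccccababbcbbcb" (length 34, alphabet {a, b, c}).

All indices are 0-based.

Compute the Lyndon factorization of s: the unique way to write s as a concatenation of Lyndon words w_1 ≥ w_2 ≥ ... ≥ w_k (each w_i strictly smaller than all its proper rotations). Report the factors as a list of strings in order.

["b", "b", "b", "aabcbababacabb", "aaaccccababbcbbcb"]

emit factor 1: 'b' (i=0, period=1)
emit factor 2: 'b' (i=1, period=1)
emit factor 3: 'b' (i=2, period=1)
emit factor 4: 'aabcbababacabb' (i=3, period=14)
emit factor 5: 'aaaccccababbcbbcb' (i=17, period=17)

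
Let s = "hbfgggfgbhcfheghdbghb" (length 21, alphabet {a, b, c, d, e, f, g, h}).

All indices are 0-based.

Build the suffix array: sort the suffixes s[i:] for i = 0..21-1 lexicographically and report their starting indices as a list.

[20, 1, 17, 8, 10, 16, 13, 6, 2, 11, 7, 5, 4, 3, 18, 14, 19, 0, 9, 15, 12]

rank→(start, suffix):
  0 → (20, 'b')
  1 → (1, 'bfgggfgbhcfheghdbghb')
  2 → (17, 'bghb')
  3 → (8, 'bhcfheghdbghb')
  4 → (10, 'cfheghdbghb')
  5 → (16, 'dbghb')
  6 → (13, 'eghdbghb')
  7 → (6, 'fgbhcfheghdbghb')
  8 → (2, 'fgggfgbhcfheghdbghb')
  9 → (11, 'fheghdbghb')
  10 → (7, 'gbhcfheghdbghb')
  11 → (5, 'gfgbhcfheghdbghb')
  12 → (4, 'ggfgbhcfheghdbghb')
  13 → (3, 'gggfgbhcfheghdbghb')
  14 → (18, 'ghb')
  15 → (14, 'ghdbghb')
  16 → (19, 'hb')
  17 → (0, 'hbfgggfgbhcfheghdbghb')
  18 → (9, 'hcfheghdbghb')
  19 → (15, 'hdbghb')
  20 → (12, 'heghdbghb')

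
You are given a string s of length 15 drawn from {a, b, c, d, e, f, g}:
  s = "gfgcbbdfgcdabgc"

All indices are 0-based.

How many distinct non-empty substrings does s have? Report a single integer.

sorted suffixes:
  #0 SA[0]=11  'abgc'
  #1 SA[1]=4  'bbdfgcdabgc'
  #2 SA[2]=5  'bdfgcdabgc'
  #3 SA[3]=12  'bgc'
  #4 SA[4]=14  'c'
  #5 SA[5]=3  'cbbdfgcdabgc'
  #6 SA[6]=9  'cdabgc'
  #7 SA[7]=10  'dabgc'
  #8 SA[8]=6  'dfgcdabgc'
  #9 SA[9]=1  'fgcbbdfgcdabgc'
  #10 SA[10]=7  'fgcdabgc'
  #11 SA[11]=13  'gc'
  #12 SA[12]=2  'gcbbdfgcdabgc'
  #13 SA[13]=8  'gcdabgc'
  #14 SA[14]=0  'gfgcbbdfgcdabgc'

SA = [11, 4, 5, 12, 14, 3, 9, 10, 6, 1, 7, 13, 2, 8, 0]
[i] adj suffixes → lcp
  [1] 11/4 → 0 ('')
  [2] 4/5 → 1 ('b')
  [3] 5/12 → 1 ('b')
  [4] 12/14 → 0 ('')
  [5] 14/3 → 1 ('c')
  [6] 3/9 → 1 ('c')
  [7] 9/10 → 0 ('')
  [8] 10/6 → 1 ('d')
  [9] 6/1 → 0 ('')
  [10] 1/7 → 3 ('fgc')
  [11] 7/13 → 0 ('')
  [12] 13/2 → 2 ('gc')
  [13] 2/8 → 2 ('gc')
  [14] 8/0 → 1 ('g')

n(n+1)/2 = 15·16/2 = 120
Σ LCP = 0 + 0 + 1 + 1 + 0 + 1 + 1 + 0 + 1 + 0 + 3 + 0 + 2 + 2 + 1 = 13
distinct = 120 − 13 = 107

107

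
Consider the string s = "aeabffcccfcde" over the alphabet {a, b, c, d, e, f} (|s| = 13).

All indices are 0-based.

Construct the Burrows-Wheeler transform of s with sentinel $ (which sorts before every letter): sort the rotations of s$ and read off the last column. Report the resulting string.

rank  rotation        last
    0  $aeabffcccfcde  e
    1  abffcccfcde$ae  e
    2  aeabffcccfcde$  $
    3  bffcccfcde$aea  a
    4  cccfcde$aeabff  f
    5  ccfcde$aeabffc  c
    6  cde$aeabffcccf  f
    7  cfcde$aeabffcc  c
    8  de$aeabffcccfc  c
    9  e$aeabffcccfcd  d
   10  eabffcccfcde$a  a
   11  fcccfcde$aeabf  f
   12  fcde$aeabffccc  c
   13  ffcccfcde$aeab  b

ee$afcfccdafcb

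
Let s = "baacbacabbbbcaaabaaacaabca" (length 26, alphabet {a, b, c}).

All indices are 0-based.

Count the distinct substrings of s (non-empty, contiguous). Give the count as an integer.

303

rank→(start, suffix):
  0 → (25, 'a')
  1 → (13, 'aaabaaacaabca')
  2 → (17, 'aaacaabca')
  3 → (14, 'aabaaacaabca')
  4 → (21, 'aabca')
  5 → (18, 'aacaabca')
  6 → (1, 'aacbacabbbbcaaabaaacaabca')
  7 → (15, 'abaaacaabca')
  8 → (7, 'abbbbcaaabaaacaabca')
  9 → (22, 'abca')
  10 → (19, 'acaabca')
  11 → (5, 'acabbbbcaaabaaacaabca')
  12 → (2, 'acbacabbbbcaaabaaacaabca')
  13 → (16, 'baaacaabca')
  14 → (0, 'baacbacabbbbcaaabaaacaabca')
  15 → (4, 'bacabbbbcaaabaaacaabca')
  16 → (8, 'bbbbcaaabaaacaabca')
  17 → (9, 'bbbcaaabaaacaabca')
  18 → (10, 'bbcaaabaaacaabca')
  19 → (23, 'bca')
  20 → (11, 'bcaaabaaacaabca')
  21 → (24, 'ca')
  22 → (12, 'caaabaaacaabca')
  23 → (20, 'caabca')
  24 → (6, 'cabbbbcaaabaaacaabca')
  25 → (3, 'cbacabbbbcaaabaaacaabca')

SA = [25, 13, 17, 14, 21, 18, 1, 15, 7, 22, 19, 5, 2, 16, 0, 4, 8, 9, 10, 23, 11, 24, 12, 20, 6, 3]
[i] adj suffixes → lcp
  [1] 25/13 → 1 ('a')
  [2] 13/17 → 3 ('aaa')
  [3] 17/14 → 2 ('aa')
  [4] 14/21 → 3 ('aab')
  [5] 21/18 → 2 ('aa')
  [6] 18/1 → 3 ('aac')
  [7] 1/15 → 1 ('a')
  [8] 15/7 → 2 ('ab')
  [9] 7/22 → 2 ('ab')
  [10] 22/19 → 1 ('a')
  [11] 19/5 → 3 ('aca')
  [12] 5/2 → 2 ('ac')
  [13] 2/16 → 0 ('')
  [14] 16/0 → 3 ('baa')
  [15] 0/4 → 2 ('ba')
  [16] 4/8 → 1 ('b')
  [17] 8/9 → 3 ('bbb')
  [18] 9/10 → 2 ('bb')
  [19] 10/23 → 1 ('b')
  [20] 23/11 → 3 ('bca')
  [21] 11/24 → 0 ('')
  [22] 24/12 → 2 ('ca')
  [23] 12/20 → 3 ('caa')
  [24] 20/6 → 2 ('ca')
  [25] 6/3 → 1 ('c')

n(n+1)/2 = 26·27/2 = 351
Σ LCP = 0 + 1 + 3 + 2 + 3 + 2 + 3 + 1 + 2 + 2 + 1 + 3 + 2 + 0 + 3 + 2 + 1 + 3 + 2 + 1 + 3 + 0 + 2 + 3 + 2 + 1 = 48
distinct = 351 − 48 = 303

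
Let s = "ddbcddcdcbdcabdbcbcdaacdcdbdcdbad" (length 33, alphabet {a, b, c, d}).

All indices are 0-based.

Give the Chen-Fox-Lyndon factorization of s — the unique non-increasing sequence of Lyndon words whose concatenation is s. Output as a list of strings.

["d", "d", "bcddcdcbdc", "abdbcbcd", "aacdcdbdcdbad"]

emit factor 1: 'd' (i=0, period=1)
emit factor 2: 'd' (i=1, period=1)
emit factor 3: 'bcddcdcbdc' (i=2, period=10)
emit factor 4: 'abdbcbcd' (i=12, period=8)
emit factor 5: 'aacdcdbdcdbad' (i=20, period=13)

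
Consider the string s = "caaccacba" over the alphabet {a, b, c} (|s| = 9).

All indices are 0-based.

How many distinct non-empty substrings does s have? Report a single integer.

37

rank→(start, suffix):
  0 → (8, 'a')
  1 → (1, 'aaccacba')
  2 → (5, 'acba')
  3 → (2, 'accacba')
  4 → (7, 'ba')
  5 → (0, 'caaccacba')
  6 → (4, 'cacba')
  7 → (6, 'cba')
  8 → (3, 'ccacba')

SA = [8, 1, 5, 2, 7, 0, 4, 6, 3]
rank  pair      lcp
   1  s[8:],s[1:]  1  'a'
   2  s[1:],s[5:]  1  'a'
   3  s[5:],s[2:]  2  'ac'
   4  s[2:],s[7:]  0  ''
   5  s[7:],s[0:]  0  ''
   6  s[0:],s[4:]  2  'ca'
   7  s[4:],s[6:]  1  'c'
   8  s[6:],s[3:]  1  'c'

n(n+1)/2 = 9·10/2 = 45
Σ LCP = 0 + 1 + 1 + 2 + 0 + 0 + 2 + 1 + 1 = 8
distinct = 45 − 8 = 37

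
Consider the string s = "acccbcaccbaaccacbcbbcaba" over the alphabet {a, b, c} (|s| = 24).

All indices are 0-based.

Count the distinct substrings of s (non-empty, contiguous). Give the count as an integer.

rank→(start, suffix):
  0 → (23, 'a')
  1 → (10, 'aaccacbcbbcaba')
  2 → (21, 'aba')
  3 → (14, 'acbcbbcaba')
  4 → (11, 'accacbcbbcaba')
  5 → (6, 'accbaaccacbcbbcaba')
  6 → (0, 'acccbcaccbaaccacbcbbcaba')
  7 → (22, 'ba')
  8 → (9, 'baaccacbcbbcaba')
  9 → (18, 'bbcaba')
  10 → (19, 'bcaba')
  11 → (4, 'bcaccbaaccacbcbbcaba')
  12 → (16, 'bcbbcaba')
  13 → (20, 'caba')
  14 → (13, 'cacbcbbcaba')
  15 → (5, 'caccbaaccacbcbbcaba')
  16 → (8, 'cbaaccacbcbbcaba')
  17 → (17, 'cbbcaba')
  18 → (3, 'cbcaccbaaccacbcbbcaba')
  19 → (15, 'cbcbbcaba')
  20 → (12, 'ccacbcbbcaba')
  21 → (7, 'ccbaaccacbcbbcaba')
  22 → (2, 'ccbcaccbaaccacbcbbcaba')
  23 → (1, 'cccbcaccbaaccacbcbbcaba')

SA = [23, 10, 21, 14, 11, 6, 0, 22, 9, 18, 19, 4, 16, 20, 13, 5, 8, 17, 3, 15, 12, 7, 2, 1]
[i] adj suffixes → lcp
  [1] 23/10 → 1 ('a')
  [2] 10/21 → 1 ('a')
  [3] 21/14 → 1 ('a')
  [4] 14/11 → 2 ('ac')
  [5] 11/6 → 3 ('acc')
  [6] 6/0 → 3 ('acc')
  [7] 0/22 → 0 ('')
  [8] 22/9 → 2 ('ba')
  [9] 9/18 → 1 ('b')
  [10] 18/19 → 1 ('b')
  [11] 19/4 → 3 ('bca')
  [12] 4/16 → 2 ('bc')
  [13] 16/20 → 0 ('')
  [14] 20/13 → 2 ('ca')
  [15] 13/5 → 3 ('cac')
  [16] 5/8 → 1 ('c')
  [17] 8/17 → 2 ('cb')
  [18] 17/3 → 2 ('cb')
  [19] 3/15 → 3 ('cbc')
  [20] 15/12 → 1 ('c')
  [21] 12/7 → 2 ('cc')
  [22] 7/2 → 3 ('ccb')
  [23] 2/1 → 2 ('cc')

n(n+1)/2 = 24·25/2 = 300
Σ LCP = 0 + 1 + 1 + 1 + 2 + 3 + 3 + 0 + 2 + 1 + 1 + 3 + 2 + 0 + 2 + 3 + 1 + 2 + 2 + 3 + 1 + 2 + 3 + 2 = 41
distinct = 300 − 41 = 259

259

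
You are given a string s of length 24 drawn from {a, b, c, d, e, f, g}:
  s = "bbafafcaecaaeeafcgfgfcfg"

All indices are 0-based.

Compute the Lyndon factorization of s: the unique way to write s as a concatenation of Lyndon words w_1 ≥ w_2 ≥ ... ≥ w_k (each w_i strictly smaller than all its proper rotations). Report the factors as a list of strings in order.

["b", "b", "afafc", "aec", "aaeeafcgfgfcfg"]

emit factor 1: 'b' (i=0, period=1)
emit factor 2: 'b' (i=1, period=1)
emit factor 3: 'afafc' (i=2, period=5)
emit factor 4: 'aec' (i=7, period=3)
emit factor 5: 'aaeeafcgfgfcfg' (i=10, period=14)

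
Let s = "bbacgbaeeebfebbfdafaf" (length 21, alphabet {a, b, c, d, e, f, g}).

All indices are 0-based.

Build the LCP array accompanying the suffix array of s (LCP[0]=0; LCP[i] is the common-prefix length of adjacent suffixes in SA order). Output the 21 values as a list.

rank→(start, suffix):
  0 → (2, 'acgbaeeebfebbfdafaf')
  1 → (6, 'aeeebfebbfdafaf')
  2 → (19, 'af')
  3 → (17, 'afaf')
  4 → (1, 'bacgbaeeebfebbfdafaf')
  5 → (5, 'baeeebfebbfdafaf')
  6 → (0, 'bbacgbaeeebfebbfdafaf')
  7 → (13, 'bbfdafaf')
  8 → (14, 'bfdafaf')
  9 → (10, 'bfebbfdafaf')
  10 → (3, 'cgbaeeebfebbfdafaf')
  11 → (16, 'dafaf')
  12 → (12, 'ebbfdafaf')
  13 → (9, 'ebfebbfdafaf')
  14 → (8, 'eebfebbfdafaf')
  15 → (7, 'eeebfebbfdafaf')
  16 → (20, 'f')
  17 → (18, 'faf')
  18 → (15, 'fdafaf')
  19 → (11, 'febbfdafaf')
  20 → (4, 'gbaeeebfebbfdafaf')

SA = [2, 6, 19, 17, 1, 5, 0, 13, 14, 10, 3, 16, 12, 9, 8, 7, 20, 18, 15, 11, 4]
[i] adj suffixes → lcp
  [1] 2/6 → 1 ('a')
  [2] 6/19 → 1 ('a')
  [3] 19/17 → 2 ('af')
  [4] 17/1 → 0 ('')
  [5] 1/5 → 2 ('ba')
  [6] 5/0 → 1 ('b')
  [7] 0/13 → 2 ('bb')
  [8] 13/14 → 1 ('b')
  [9] 14/10 → 2 ('bf')
  [10] 10/3 → 0 ('')
  [11] 3/16 → 0 ('')
  [12] 16/12 → 0 ('')
  [13] 12/9 → 2 ('eb')
  [14] 9/8 → 1 ('e')
  [15] 8/7 → 2 ('ee')
  [16] 7/20 → 0 ('')
  [17] 20/18 → 1 ('f')
  [18] 18/15 → 1 ('f')
  [19] 15/11 → 1 ('f')
  [20] 11/4 → 0 ('')

[0, 1, 1, 2, 0, 2, 1, 2, 1, 2, 0, 0, 0, 2, 1, 2, 0, 1, 1, 1, 0]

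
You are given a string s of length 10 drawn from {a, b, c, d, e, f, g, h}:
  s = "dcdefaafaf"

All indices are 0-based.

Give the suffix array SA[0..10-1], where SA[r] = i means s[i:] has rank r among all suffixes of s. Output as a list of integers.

[5, 8, 6, 1, 0, 2, 3, 9, 4, 7]

sorted suffixes:
  #0 SA[0]=5  'aafaf'
  #1 SA[1]=8  'af'
  #2 SA[2]=6  'afaf'
  #3 SA[3]=1  'cdefaafaf'
  #4 SA[4]=0  'dcdefaafaf'
  #5 SA[5]=2  'defaafaf'
  #6 SA[6]=3  'efaafaf'
  #7 SA[7]=9  'f'
  #8 SA[8]=4  'faafaf'
  #9 SA[9]=7  'faf'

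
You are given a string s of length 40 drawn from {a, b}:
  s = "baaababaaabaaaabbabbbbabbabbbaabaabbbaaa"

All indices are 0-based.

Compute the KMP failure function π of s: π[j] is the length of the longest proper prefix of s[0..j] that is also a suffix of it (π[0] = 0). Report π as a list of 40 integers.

π[0] = 0
j=1 s[j]='a': π[1]=0 (border '')
j=2 s[j]='a': π[2]=0 (border '')
j=3 s[j]='a': π[3]=0 (border '')
j=4 s[j]='b': π[4]=1 (border 'b')
j=5 s[j]='a': π[5]=2 (border 'ba')
j=6 s[j]='b': k: 2→0; π[6]=1 (border 'b')
j=7 s[j]='a': π[7]=2 (border 'ba')
j=8 s[j]='a': π[8]=3 (border 'baa')
j=9 s[j]='a': π[9]=4 (border 'baaa')
j=10 s[j]='b': π[10]=5 (border 'baaab')
j=11 s[j]='a': π[11]=6 (border 'baaaba')
j=12 s[j]='a': k: 6→2; π[12]=3 (border 'baa')
j=13 s[j]='a': π[13]=4 (border 'baaa')
j=14 s[j]='a': k: 4→0; π[14]=0 (border '')
j=15 s[j]='b': π[15]=1 (border 'b')
j=16 s[j]='b': k: 1→0; π[16]=1 (border 'b')
j=17 s[j]='a': π[17]=2 (border 'ba')
j=18 s[j]='b': k: 2→0; π[18]=1 (border 'b')
j=19 s[j]='b': k: 1→0; π[19]=1 (border 'b')
j=20 s[j]='b': k: 1→0; π[20]=1 (border 'b')
j=21 s[j]='b': k: 1→0; π[21]=1 (border 'b')
j=22 s[j]='a': π[22]=2 (border 'ba')
j=23 s[j]='b': k: 2→0; π[23]=1 (border 'b')
j=24 s[j]='b': k: 1→0; π[24]=1 (border 'b')
j=25 s[j]='a': π[25]=2 (border 'ba')
j=26 s[j]='b': k: 2→0; π[26]=1 (border 'b')
j=27 s[j]='b': k: 1→0; π[27]=1 (border 'b')
j=28 s[j]='b': k: 1→0; π[28]=1 (border 'b')
j=29 s[j]='a': π[29]=2 (border 'ba')
j=30 s[j]='a': π[30]=3 (border 'baa')
j=31 s[j]='b': k: 3→0; π[31]=1 (border 'b')
j=32 s[j]='a': π[32]=2 (border 'ba')
j=33 s[j]='a': π[33]=3 (border 'baa')
j=34 s[j]='b': k: 3→0; π[34]=1 (border 'b')
j=35 s[j]='b': k: 1→0; π[35]=1 (border 'b')
j=36 s[j]='b': k: 1→0; π[36]=1 (border 'b')
j=37 s[j]='a': π[37]=2 (border 'ba')
j=38 s[j]='a': π[38]=3 (border 'baa')
j=39 s[j]='a': π[39]=4 (border 'baaa')

[0, 0, 0, 0, 1, 2, 1, 2, 3, 4, 5, 6, 3, 4, 0, 1, 1, 2, 1, 1, 1, 1, 2, 1, 1, 2, 1, 1, 1, 2, 3, 1, 2, 3, 1, 1, 1, 2, 3, 4]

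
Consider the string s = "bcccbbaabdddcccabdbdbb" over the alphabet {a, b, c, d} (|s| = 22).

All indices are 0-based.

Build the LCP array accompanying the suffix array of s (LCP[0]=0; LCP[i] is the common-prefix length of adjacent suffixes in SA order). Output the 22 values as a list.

rank→(start, suffix):
  0 → (6, 'aabdddcccabdbdbb')
  1 → (15, 'abdbdbb')
  2 → (7, 'abdddcccabdbdbb')
  3 → (21, 'b')
  4 → (5, 'baabdddcccabdbdbb')
  5 → (20, 'bb')
  6 → (4, 'bbaabdddcccabdbdbb')
  7 → (0, 'bcccbbaabdddcccabdbdbb')
  8 → (18, 'bdbb')
  9 → (16, 'bdbdbb')
  10 → (8, 'bdddcccabdbdbb')
  11 → (14, 'cabdbdbb')
  12 → (3, 'cbbaabdddcccabdbdbb')
  13 → (13, 'ccabdbdbb')
  14 → (2, 'ccbbaabdddcccabdbdbb')
  15 → (12, 'cccabdbdbb')
  16 → (1, 'cccbbaabdddcccabdbdbb')
  17 → (19, 'dbb')
  18 → (17, 'dbdbb')
  19 → (11, 'dcccabdbdbb')
  20 → (10, 'ddcccabdbdbb')
  21 → (9, 'dddcccabdbdbb')

SA = [6, 15, 7, 21, 5, 20, 4, 0, 18, 16, 8, 14, 3, 13, 2, 12, 1, 19, 17, 11, 10, 9]
i: (SA[i-1],SA[i]) lcp shared
  1: (6,15) 1 'a'
  2: (15,7) 3 'abd'
  3: (7,21) 0 ''
  4: (21,5) 1 'b'
  5: (5,20) 1 'b'
  6: (20,4) 2 'bb'
  7: (4,0) 1 'b'
  8: (0,18) 1 'b'
  9: (18,16) 3 'bdb'
  10: (16,8) 2 'bd'
  11: (8,14) 0 ''
  12: (14,3) 1 'c'
  13: (3,13) 1 'c'
  14: (13,2) 2 'cc'
  15: (2,12) 2 'cc'
  16: (12,1) 3 'ccc'
  17: (1,19) 0 ''
  18: (19,17) 2 'db'
  19: (17,11) 1 'd'
  20: (11,10) 1 'd'
  21: (10,9) 2 'dd'

[0, 1, 3, 0, 1, 1, 2, 1, 1, 3, 2, 0, 1, 1, 2, 2, 3, 0, 2, 1, 1, 2]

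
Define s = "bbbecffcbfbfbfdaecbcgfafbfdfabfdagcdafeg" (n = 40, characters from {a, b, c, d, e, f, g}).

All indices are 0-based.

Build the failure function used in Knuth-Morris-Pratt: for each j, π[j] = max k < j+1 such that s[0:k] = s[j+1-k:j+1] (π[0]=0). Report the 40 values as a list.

π[0] = 0
j=1 s[j]='b': π[1]=1 (border 'b')
j=2 s[j]='b': π[2]=2 (border 'bb')
j=3 s[j]='e': k: 2→1→0; π[3]=0 (border '')
j=4 s[j]='c': π[4]=0 (border '')
j=5 s[j]='f': π[5]=0 (border '')
j=6 s[j]='f': π[6]=0 (border '')
j=7 s[j]='c': π[7]=0 (border '')
j=8 s[j]='b': π[8]=1 (border 'b')
j=9 s[j]='f': k: 1→0; π[9]=0 (border '')
j=10 s[j]='b': π[10]=1 (border 'b')
j=11 s[j]='f': k: 1→0; π[11]=0 (border '')
j=12 s[j]='b': π[12]=1 (border 'b')
j=13 s[j]='f': k: 1→0; π[13]=0 (border '')
j=14 s[j]='d': π[14]=0 (border '')
j=15 s[j]='a': π[15]=0 (border '')
j=16 s[j]='e': π[16]=0 (border '')
j=17 s[j]='c': π[17]=0 (border '')
j=18 s[j]='b': π[18]=1 (border 'b')
j=19 s[j]='c': k: 1→0; π[19]=0 (border '')
j=20 s[j]='g': π[20]=0 (border '')
j=21 s[j]='f': π[21]=0 (border '')
j=22 s[j]='a': π[22]=0 (border '')
j=23 s[j]='f': π[23]=0 (border '')
j=24 s[j]='b': π[24]=1 (border 'b')
j=25 s[j]='f': k: 1→0; π[25]=0 (border '')
j=26 s[j]='d': π[26]=0 (border '')
j=27 s[j]='f': π[27]=0 (border '')
j=28 s[j]='a': π[28]=0 (border '')
j=29 s[j]='b': π[29]=1 (border 'b')
j=30 s[j]='f': k: 1→0; π[30]=0 (border '')
j=31 s[j]='d': π[31]=0 (border '')
j=32 s[j]='a': π[32]=0 (border '')
j=33 s[j]='g': π[33]=0 (border '')
j=34 s[j]='c': π[34]=0 (border '')
j=35 s[j]='d': π[35]=0 (border '')
j=36 s[j]='a': π[36]=0 (border '')
j=37 s[j]='f': π[37]=0 (border '')
j=38 s[j]='e': π[38]=0 (border '')
j=39 s[j]='g': π[39]=0 (border '')

[0, 1, 2, 0, 0, 0, 0, 0, 1, 0, 1, 0, 1, 0, 0, 0, 0, 0, 1, 0, 0, 0, 0, 0, 1, 0, 0, 0, 0, 1, 0, 0, 0, 0, 0, 0, 0, 0, 0, 0]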